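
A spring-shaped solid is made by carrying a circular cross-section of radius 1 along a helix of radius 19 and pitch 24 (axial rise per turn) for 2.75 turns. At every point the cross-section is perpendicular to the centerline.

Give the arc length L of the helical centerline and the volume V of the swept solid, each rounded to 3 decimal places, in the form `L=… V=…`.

2πR = 2π·19 = 119.380521
per-turn = √(119.380521² + 24²) = √(14251.7088 + 576) = √14827.7088 = 121.769080
L = 2.75 × 121.769080 = 334.864969
V = π·1² × L = 3.141593 × 334.864969 = 1052.009327

L=334.865 V=1052.009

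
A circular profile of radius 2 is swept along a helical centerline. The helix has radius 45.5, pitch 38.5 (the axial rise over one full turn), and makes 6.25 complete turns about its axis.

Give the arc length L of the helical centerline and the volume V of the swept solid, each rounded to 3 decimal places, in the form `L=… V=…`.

L=1802.910 V=22656.041

2πR = 2π·45.5 = 285.884931
per-turn = √(285.884931² + 38.5²) = √(81730.1940 + 1482.25) = √83212.4440 = 288.465672
L = 6.25 × 288.465672 = 1802.910451
V = π·2² × L = 12.566371 × 1802.910451 = 22656.040916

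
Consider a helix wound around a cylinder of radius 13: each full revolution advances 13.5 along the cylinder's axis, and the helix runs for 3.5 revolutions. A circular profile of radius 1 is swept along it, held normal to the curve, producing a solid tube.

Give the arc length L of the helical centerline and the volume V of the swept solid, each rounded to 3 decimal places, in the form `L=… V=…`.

L=289.763 V=910.318

2πR = 2π·13 = 81.681409
per-turn = √(81.681409² + 13.5²) = √(6671.8526 + 182.25) = √6854.1026 = 82.789508
L = 3.5 × 82.789508 = 289.763277
V = π·1² × L = 3.141593 × 289.763277 = 910.318181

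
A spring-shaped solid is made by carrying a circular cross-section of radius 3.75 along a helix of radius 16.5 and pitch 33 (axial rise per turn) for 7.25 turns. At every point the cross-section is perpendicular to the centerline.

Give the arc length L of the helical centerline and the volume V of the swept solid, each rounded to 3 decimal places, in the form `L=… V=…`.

2πR = 2π·16.5 = 103.672558
per-turn = √(103.672558² + 33²) = √(10747.9992 + 1089) = √11836.9992 = 108.797974
L = 7.25 × 108.797974 = 788.785313
V = π·3.75² × L = 44.178647 × 788.785313 = 34847.467660

L=788.785 V=34847.468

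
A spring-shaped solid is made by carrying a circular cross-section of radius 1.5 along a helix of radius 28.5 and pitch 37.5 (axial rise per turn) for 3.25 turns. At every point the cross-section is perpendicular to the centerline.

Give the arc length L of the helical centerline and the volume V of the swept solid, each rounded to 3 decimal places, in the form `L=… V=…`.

L=594.604 V=4203.010

2πR = 2π·28.5 = 179.070781
per-turn = √(179.070781² + 37.5²) = √(32066.3447 + 1406.25) = √33472.5947 = 182.955171
L = 3.25 × 182.955171 = 594.604307
V = π·1.5² × L = 7.068583 × 594.604307 = 4203.010174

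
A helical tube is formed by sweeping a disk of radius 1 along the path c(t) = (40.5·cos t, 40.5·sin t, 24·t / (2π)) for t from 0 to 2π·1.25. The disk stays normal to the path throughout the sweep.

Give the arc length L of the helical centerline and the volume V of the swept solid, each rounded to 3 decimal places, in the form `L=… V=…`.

L=319.498 V=1003.732

2πR = 2π·40.5 = 254.469005
per-turn = √(254.469005² + 24²) = √(64754.4745 + 576) = √65330.4745 = 255.598268
L = 1.25 × 255.598268 = 319.497835
V = π·1² × L = 3.141593 × 319.497835 = 1003.732050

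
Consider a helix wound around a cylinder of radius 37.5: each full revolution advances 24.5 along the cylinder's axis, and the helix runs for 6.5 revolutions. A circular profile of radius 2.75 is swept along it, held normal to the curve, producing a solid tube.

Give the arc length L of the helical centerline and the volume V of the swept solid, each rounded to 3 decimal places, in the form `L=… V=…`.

L=1539.784 V=36582.634

2πR = 2π·37.5 = 235.619449
per-turn = √(235.619449² + 24.5²) = √(55516.5248 + 600.25) = √56116.7748 = 236.889795
L = 6.5 × 236.889795 = 1539.783664
V = π·2.75² × L = 23.758294 × 1539.783664 = 36582.633679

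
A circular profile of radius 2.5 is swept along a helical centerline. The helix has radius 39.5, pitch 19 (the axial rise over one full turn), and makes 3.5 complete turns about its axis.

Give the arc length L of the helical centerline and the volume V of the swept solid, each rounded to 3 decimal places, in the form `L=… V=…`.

L=871.192 V=17105.817

2πR = 2π·39.5 = 248.185820
per-turn = √(248.185820² + 19²) = √(61596.2011 + 361) = √61957.2011 = 248.912035
L = 3.5 × 248.912035 = 871.192122
V = π·2.5² × L = 19.634954 × 871.192122 = 17105.817311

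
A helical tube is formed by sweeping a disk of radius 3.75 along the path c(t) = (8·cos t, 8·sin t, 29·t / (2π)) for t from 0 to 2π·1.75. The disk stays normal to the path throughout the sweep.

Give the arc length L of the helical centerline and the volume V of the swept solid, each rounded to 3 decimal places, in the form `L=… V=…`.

2πR = 2π·8 = 50.265482
per-turn = √(50.265482² + 29²) = √(2526.6187 + 841) = √3367.6187 = 58.031188
L = 1.75 × 58.031188 = 101.554578
V = π·3.75² × L = 44.178647 × 101.554578 = 4486.543830

L=101.555 V=4486.544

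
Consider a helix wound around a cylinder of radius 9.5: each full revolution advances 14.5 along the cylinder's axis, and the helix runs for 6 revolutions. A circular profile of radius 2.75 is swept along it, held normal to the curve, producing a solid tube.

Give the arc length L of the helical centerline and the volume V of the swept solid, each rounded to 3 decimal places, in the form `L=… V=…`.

L=368.557 V=8756.289

2πR = 2π·9.5 = 59.690260
per-turn = √(59.690260² + 14.5²) = √(3562.9272 + 210.25) = √3773.1772 = 61.426193
L = 6 × 61.426193 = 368.557158
V = π·2.75² × L = 23.758294 × 368.557158 = 8756.289481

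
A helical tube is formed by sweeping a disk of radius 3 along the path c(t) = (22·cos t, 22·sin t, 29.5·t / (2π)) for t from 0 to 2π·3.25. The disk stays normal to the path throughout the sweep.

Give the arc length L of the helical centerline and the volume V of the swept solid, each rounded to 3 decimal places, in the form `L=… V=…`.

L=459.364 V=12988.219

2πR = 2π·22 = 138.230077
per-turn = √(138.230077² + 29.5²) = √(19107.5541 + 870.25) = √19977.8041 = 141.342860
L = 3.25 × 141.342860 = 459.364296
V = π·3² × L = 28.274334 × 459.364296 = 12988.219466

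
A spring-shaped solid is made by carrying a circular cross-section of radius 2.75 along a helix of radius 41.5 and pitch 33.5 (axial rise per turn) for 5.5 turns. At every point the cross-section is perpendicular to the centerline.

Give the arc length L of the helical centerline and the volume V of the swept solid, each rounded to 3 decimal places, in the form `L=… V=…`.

L=1445.924 V=34352.696

2πR = 2π·41.5 = 260.752190
per-turn = √(260.752190² + 33.5²) = √(67991.7047 + 1122.25) = √69113.9547 = 262.895330
L = 5.5 × 262.895330 = 1445.924317
V = π·2.75² × L = 23.758294 × 1445.924317 = 34352.695663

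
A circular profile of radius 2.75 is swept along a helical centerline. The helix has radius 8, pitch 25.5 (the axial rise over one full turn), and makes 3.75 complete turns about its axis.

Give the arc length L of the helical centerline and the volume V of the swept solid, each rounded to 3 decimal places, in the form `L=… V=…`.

2πR = 2π·8 = 50.265482
per-turn = √(50.265482² + 25.5²) = √(2526.6187 + 650.25) = √3176.8687 = 56.363718
L = 3.75 × 56.363718 = 211.363943
V = π·2.75² × L = 23.758294 × 211.363943 = 5021.646796

L=211.364 V=5021.647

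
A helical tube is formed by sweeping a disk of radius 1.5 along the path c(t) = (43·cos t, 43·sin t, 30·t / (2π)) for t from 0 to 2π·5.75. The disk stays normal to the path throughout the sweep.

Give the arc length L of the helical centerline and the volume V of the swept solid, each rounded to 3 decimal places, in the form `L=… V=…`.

2πR = 2π·43 = 270.176968
per-turn = √(270.176968² + 30²) = √(72995.5942 + 900) = √73895.5942 = 271.837441
L = 5.75 × 271.837441 = 1563.065284
V = π·1.5² × L = 7.068583 × 1563.065284 = 11048.657429

L=1563.065 V=11048.657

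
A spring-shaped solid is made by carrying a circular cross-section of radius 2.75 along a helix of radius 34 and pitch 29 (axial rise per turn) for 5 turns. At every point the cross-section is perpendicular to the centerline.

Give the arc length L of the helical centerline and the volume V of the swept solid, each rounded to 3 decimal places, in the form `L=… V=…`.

L=1077.938 V=25609.979

2πR = 2π·34 = 213.628300
per-turn = √(213.628300² + 29²) = √(45637.0508 + 841) = √46478.0508 = 215.587687
L = 5 × 215.587687 = 1077.938435
V = π·2.75² × L = 23.758294 × 1077.938435 = 25609.978720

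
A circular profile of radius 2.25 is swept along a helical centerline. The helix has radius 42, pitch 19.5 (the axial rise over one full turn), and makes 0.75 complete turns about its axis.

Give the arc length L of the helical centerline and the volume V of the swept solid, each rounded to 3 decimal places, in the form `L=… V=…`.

2πR = 2π·42 = 263.893783
per-turn = √(263.893783² + 19.5²) = √(69639.9287 + 380.25) = √70020.1787 = 264.613262
L = 0.75 × 264.613262 = 198.459947
V = π·2.25² × L = 15.904313 × 198.459947 = 3156.369074

L=198.460 V=3156.369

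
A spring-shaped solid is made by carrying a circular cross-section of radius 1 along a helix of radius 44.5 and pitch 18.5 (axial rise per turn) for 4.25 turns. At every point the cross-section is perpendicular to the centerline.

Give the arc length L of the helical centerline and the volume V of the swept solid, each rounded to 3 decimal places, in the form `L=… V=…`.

2πR = 2π·44.5 = 279.601746
per-turn = √(279.601746² + 18.5²) = √(78177.1365 + 342.25) = √78519.3865 = 280.213109
L = 4.25 × 280.213109 = 1190.905713
V = π·1² × L = 3.141593 × 1190.905713 = 3741.340640

L=1190.906 V=3741.341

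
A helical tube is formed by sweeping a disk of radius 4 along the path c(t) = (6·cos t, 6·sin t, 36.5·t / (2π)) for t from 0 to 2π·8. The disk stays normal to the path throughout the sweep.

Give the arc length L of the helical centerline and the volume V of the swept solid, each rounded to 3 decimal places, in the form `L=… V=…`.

2πR = 2π·6 = 37.699112
per-turn = √(37.699112² + 36.5²) = √(1421.2230 + 1332.25) = √2753.4730 = 52.473546
L = 8 × 52.473546 = 419.788368
V = π·4² × L = 50.265482 × 419.788368 = 21100.864863

L=419.788 V=21100.865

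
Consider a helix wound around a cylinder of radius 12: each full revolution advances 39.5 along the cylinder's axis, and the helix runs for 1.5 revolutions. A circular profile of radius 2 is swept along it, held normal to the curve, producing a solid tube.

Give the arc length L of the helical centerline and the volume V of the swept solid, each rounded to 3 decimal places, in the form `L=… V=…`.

L=127.678 V=1604.444

2πR = 2π·12 = 75.398224
per-turn = √(75.398224² + 39.5²) = √(5684.8921 + 1560.25) = √7245.1421 = 85.118401
L = 1.5 × 85.118401 = 127.677601
V = π·2² × L = 12.566371 × 127.677601 = 1604.444054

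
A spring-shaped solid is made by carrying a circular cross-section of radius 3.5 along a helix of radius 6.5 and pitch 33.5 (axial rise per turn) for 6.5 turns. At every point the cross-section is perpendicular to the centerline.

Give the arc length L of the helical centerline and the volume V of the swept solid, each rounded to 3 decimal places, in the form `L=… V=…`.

L=343.346 V=13213.504

2πR = 2π·6.5 = 40.840704
per-turn = √(40.840704² + 33.5²) = √(1667.9631 + 1122.25) = √2790.2131 = 52.822468
L = 6.5 × 52.822468 = 343.346043
V = π·3.5² × L = 38.484510 × 343.346043 = 13213.504232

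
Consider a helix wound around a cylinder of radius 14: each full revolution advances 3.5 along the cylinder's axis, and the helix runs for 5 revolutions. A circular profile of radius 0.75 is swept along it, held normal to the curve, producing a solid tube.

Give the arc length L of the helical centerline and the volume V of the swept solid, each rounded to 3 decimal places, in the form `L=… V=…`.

2πR = 2π·14 = 87.964594
per-turn = √(87.964594² + 3.5²) = √(7737.7699 + 12.25) = √7750.0199 = 88.034197
L = 5 × 88.034197 = 440.170985
V = π·0.75² × L = 1.767146 × 440.170985 = 777.846338

L=440.171 V=777.846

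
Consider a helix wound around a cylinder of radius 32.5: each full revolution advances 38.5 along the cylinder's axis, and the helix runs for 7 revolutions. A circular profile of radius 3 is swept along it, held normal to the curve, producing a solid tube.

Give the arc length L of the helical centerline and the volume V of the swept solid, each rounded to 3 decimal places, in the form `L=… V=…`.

L=1454.608 V=41128.079

2πR = 2π·32.5 = 204.203522
per-turn = √(204.203522² + 38.5²) = √(41699.0786 + 1482.25) = √43181.3286 = 207.801176
L = 7 × 207.801176 = 1454.608229
V = π·3² × L = 28.274334 × 1454.608229 = 41128.078747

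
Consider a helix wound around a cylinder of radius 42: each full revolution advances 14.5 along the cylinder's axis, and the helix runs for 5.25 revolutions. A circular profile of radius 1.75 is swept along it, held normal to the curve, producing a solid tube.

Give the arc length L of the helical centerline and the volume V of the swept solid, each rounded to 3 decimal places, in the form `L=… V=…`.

L=1387.532 V=13349.624

2πR = 2π·42 = 263.893783
per-turn = √(263.893783² + 14.5²) = √(69639.9287 + 210.25) = √69850.1787 = 264.291844
L = 5.25 × 264.291844 = 1387.532180
V = π·1.75² × L = 9.621128 × 1387.532180 = 13349.624012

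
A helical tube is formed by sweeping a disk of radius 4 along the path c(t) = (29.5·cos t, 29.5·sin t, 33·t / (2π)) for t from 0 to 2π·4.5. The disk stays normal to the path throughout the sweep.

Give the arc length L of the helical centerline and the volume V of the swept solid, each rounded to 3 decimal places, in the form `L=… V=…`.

L=847.209 V=42585.370

2πR = 2π·29.5 = 185.353967
per-turn = √(185.353967² + 33²) = √(34356.0929 + 1089) = √35445.0929 = 188.268672
L = 4.5 × 188.268672 = 847.209025
V = π·4² × L = 50.265482 × 847.209025 = 42585.370372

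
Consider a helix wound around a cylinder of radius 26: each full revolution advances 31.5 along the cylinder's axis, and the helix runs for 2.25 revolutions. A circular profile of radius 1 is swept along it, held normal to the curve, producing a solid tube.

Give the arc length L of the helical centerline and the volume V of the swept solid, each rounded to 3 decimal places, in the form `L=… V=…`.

L=374.337 V=1176.015

2πR = 2π·26 = 163.362818
per-turn = √(163.362818² + 31.5²) = √(26687.4103 + 992.25) = √27679.6603 = 166.372054
L = 2.25 × 166.372054 = 374.337121
V = π·1² × L = 3.141593 × 374.337121 = 1176.014750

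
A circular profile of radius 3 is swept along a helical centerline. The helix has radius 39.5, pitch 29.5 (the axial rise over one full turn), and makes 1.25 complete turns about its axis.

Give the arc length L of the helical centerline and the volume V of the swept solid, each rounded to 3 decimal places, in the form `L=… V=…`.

2πR = 2π·39.5 = 248.185820
per-turn = √(248.185820² + 29.5²) = √(61596.2011 + 870.25) = √62466.4511 = 249.932893
L = 1.25 × 249.932893 = 312.416116
V = π·3² × L = 28.274334 × 312.416116 = 8833.357586

L=312.416 V=8833.358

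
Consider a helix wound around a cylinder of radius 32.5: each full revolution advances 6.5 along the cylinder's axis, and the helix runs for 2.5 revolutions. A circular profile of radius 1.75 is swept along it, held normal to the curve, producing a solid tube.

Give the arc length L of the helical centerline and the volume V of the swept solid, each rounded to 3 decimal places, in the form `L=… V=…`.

2πR = 2π·32.5 = 204.203522
per-turn = √(204.203522² + 6.5²) = √(41699.0786 + 42.25) = √41741.3286 = 204.306947
L = 2.5 × 204.306947 = 510.767368
V = π·1.75² × L = 9.621128 × 510.767368 = 4914.157967

L=510.767 V=4914.158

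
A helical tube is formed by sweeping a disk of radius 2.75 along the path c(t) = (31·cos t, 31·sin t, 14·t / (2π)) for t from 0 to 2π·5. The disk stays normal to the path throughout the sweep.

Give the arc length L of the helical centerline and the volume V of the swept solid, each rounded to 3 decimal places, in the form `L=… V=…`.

L=976.406 V=23197.745

2πR = 2π·31 = 194.778745
per-turn = √(194.778745² + 14²) = √(37938.7593 + 196) = √38134.7593 = 195.281231
L = 5 × 195.281231 = 976.406157
V = π·2.75² × L = 23.758294 × 976.406157 = 23197.744968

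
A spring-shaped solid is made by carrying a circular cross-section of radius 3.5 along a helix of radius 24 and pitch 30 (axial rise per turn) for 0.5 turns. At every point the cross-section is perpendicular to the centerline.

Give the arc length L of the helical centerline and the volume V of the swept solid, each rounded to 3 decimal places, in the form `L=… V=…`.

L=76.876 V=2958.528

2πR = 2π·24 = 150.796447
per-turn = √(150.796447² + 30²) = √(22739.5685 + 900) = √23639.5685 = 153.751646
L = 0.5 × 153.751646 = 76.875823
V = π·3.5² × L = 38.484510 × 76.875823 = 2958.528373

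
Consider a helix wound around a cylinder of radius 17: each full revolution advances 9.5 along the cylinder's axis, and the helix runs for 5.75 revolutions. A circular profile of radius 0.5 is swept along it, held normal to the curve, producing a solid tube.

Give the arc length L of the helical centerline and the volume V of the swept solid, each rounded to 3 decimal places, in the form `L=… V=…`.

L=616.606 V=484.281

2πR = 2π·17 = 106.814150
per-turn = √(106.814150² + 9.5²) = √(11409.2627 + 90.25) = √11499.5127 = 107.235781
L = 5.75 × 107.235781 = 616.605740
V = π·0.5² × L = 0.785398 × 616.605740 = 484.281016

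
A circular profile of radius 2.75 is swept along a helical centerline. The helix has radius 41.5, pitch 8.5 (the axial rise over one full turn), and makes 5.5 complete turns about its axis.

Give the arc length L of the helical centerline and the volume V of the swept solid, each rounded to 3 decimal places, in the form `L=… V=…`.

L=1434.899 V=34090.749

2πR = 2π·41.5 = 260.752190
per-turn = √(260.752190² + 8.5²) = √(67991.7047 + 72.25) = √68063.9547 = 260.890695
L = 5.5 × 260.890695 = 1434.898822
V = π·2.75² × L = 23.758294 × 1434.898822 = 34090.748716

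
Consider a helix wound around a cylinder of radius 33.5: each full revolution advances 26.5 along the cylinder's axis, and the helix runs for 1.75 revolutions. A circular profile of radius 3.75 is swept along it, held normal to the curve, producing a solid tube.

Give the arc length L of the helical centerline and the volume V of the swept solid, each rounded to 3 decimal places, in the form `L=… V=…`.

L=371.260 V=16401.744

2πR = 2π·33.5 = 210.486708
per-turn = √(210.486708² + 26.5²) = √(44304.6542 + 702.25) = √45006.9042 = 212.148307
L = 1.75 × 212.148307 = 371.259537
V = π·3.75² × L = 44.178647 × 371.259537 = 16401.743926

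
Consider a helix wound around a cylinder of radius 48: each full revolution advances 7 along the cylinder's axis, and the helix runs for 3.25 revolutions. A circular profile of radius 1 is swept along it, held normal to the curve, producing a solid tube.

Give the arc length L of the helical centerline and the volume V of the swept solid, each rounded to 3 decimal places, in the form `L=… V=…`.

2πR = 2π·48 = 301.592895
per-turn = √(301.592895² + 7²) = √(90958.2742 + 49) = √91007.2742 = 301.674119
L = 3.25 × 301.674119 = 980.440887
V = π·1² × L = 3.141593 × 980.440887 = 3080.145889

L=980.441 V=3080.146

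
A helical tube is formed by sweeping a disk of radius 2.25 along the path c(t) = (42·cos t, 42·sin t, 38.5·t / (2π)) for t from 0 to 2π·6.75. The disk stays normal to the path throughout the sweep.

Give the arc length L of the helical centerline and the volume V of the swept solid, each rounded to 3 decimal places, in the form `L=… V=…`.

2πR = 2π·42 = 263.893783
per-turn = √(263.893783² + 38.5²) = √(69639.9287 + 1482.25) = √71122.1787 = 266.687418
L = 6.75 × 266.687418 = 1800.140068
V = π·2.25² × L = 15.904313 × 1800.140068 = 28629.990743

L=1800.140 V=28629.991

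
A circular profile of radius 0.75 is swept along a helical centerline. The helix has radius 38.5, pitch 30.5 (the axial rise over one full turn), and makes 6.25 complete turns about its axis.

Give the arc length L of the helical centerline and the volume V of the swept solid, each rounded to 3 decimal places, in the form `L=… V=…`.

2πR = 2π·38.5 = 241.902634
per-turn = √(241.902634² + 30.5²) = √(58516.8845 + 930.25) = √59447.1345 = 243.817831
L = 6.25 × 243.817831 = 1523.861441
V = π·0.75² × L = 1.767146 × 1523.861441 = 2692.885448

L=1523.861 V=2692.885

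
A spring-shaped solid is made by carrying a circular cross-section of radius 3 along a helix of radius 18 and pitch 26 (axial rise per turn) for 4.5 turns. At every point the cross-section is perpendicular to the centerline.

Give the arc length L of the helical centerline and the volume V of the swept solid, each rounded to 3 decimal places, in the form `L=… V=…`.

2πR = 2π·18 = 113.097336
per-turn = √(113.097336² + 26²) = √(12791.0073 + 676) = √13467.0073 = 116.047436
L = 4.5 × 116.047436 = 522.213460
V = π·3² × L = 28.274334 × 522.213460 = 14765.237729

L=522.213 V=14765.238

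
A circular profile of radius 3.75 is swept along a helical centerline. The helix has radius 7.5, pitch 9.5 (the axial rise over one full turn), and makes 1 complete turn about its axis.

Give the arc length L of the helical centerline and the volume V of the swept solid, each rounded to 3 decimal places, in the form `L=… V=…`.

L=48.072 V=2123.753

2πR = 2π·7.5 = 47.123890
per-turn = √(47.123890² + 9.5²) = √(2220.6610 + 90.25) = √2310.9110 = 48.071936
L = 1 × 48.071936 = 48.071936
V = π·3.75² × L = 44.178647 × 48.071936 = 2123.753058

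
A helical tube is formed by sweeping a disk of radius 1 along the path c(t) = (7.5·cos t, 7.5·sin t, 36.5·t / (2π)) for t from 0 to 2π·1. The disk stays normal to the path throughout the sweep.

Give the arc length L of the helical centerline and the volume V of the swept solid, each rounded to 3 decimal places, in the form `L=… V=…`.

2πR = 2π·7.5 = 47.123890
per-turn = √(47.123890² + 36.5²) = √(2220.6610 + 1332.25) = √3552.9110 = 59.606300
L = 1 × 59.606300 = 59.606300
V = π·1² × L = 3.141593 × 59.606300 = 187.258714

L=59.606 V=187.259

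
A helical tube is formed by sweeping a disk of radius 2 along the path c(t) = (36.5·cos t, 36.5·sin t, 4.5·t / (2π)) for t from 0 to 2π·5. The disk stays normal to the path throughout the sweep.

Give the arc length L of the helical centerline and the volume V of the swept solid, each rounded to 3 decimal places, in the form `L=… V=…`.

L=1146.902 V=14412.396

2πR = 2π·36.5 = 229.336264
per-turn = √(229.336264² + 4.5²) = √(52595.1219 + 20.25) = √52615.3719 = 229.380409
L = 5 × 229.380409 = 1146.902043
V = π·2² × L = 12.566371 × 1146.902043 = 14412.396131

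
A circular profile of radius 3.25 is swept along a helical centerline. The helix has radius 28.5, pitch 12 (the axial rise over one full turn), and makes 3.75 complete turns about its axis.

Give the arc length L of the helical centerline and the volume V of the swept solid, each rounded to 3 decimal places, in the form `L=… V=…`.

L=673.022 V=22332.922

2πR = 2π·28.5 = 179.070781
per-turn = √(179.070781² + 12²) = √(32066.3447 + 144) = √32210.3447 = 179.472407
L = 3.75 × 179.472407 = 673.021524
V = π·3.25² × L = 33.183072 × 673.021524 = 22332.921974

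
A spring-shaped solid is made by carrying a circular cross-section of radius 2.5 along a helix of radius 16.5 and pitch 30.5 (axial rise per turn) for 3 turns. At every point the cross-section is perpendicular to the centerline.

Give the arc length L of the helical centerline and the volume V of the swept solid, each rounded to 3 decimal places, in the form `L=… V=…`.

2πR = 2π·16.5 = 103.672558
per-turn = √(103.672558² + 30.5²) = √(10747.9992 + 930.25) = √11678.2492 = 108.065948
L = 3 × 108.065948 = 324.197845
V = π·2.5² × L = 19.634954 × 324.197845 = 6365.609802

L=324.198 V=6365.610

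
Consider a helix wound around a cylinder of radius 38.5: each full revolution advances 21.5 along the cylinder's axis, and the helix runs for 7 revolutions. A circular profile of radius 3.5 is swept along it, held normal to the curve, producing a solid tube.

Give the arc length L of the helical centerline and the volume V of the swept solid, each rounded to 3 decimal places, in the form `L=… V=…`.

L=1699.993 V=65423.413

2πR = 2π·38.5 = 241.902634
per-turn = √(241.902634² + 21.5²) = √(58516.8845 + 462.25) = √58979.1345 = 242.856201
L = 7 × 242.856201 = 1699.993409
V = π·3.5² × L = 38.484510 × 1699.993409 = 65423.413355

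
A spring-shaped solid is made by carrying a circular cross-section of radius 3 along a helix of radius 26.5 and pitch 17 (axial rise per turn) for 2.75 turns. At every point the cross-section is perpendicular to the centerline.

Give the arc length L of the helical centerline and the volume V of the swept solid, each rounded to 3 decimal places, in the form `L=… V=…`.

2πR = 2π·26.5 = 166.504411
per-turn = √(166.504411² + 17²) = √(27723.7188 + 289) = √28012.7188 = 167.370006
L = 2.75 × 167.370006 = 460.267515
V = π·3² × L = 28.274334 × 460.267515 = 13013.757403

L=460.268 V=13013.757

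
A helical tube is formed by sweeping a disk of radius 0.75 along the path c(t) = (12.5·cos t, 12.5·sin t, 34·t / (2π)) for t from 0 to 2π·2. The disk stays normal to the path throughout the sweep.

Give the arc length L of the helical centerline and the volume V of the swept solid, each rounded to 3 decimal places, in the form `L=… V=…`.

L=171.167 V=302.476

2πR = 2π·12.5 = 78.539816
per-turn = √(78.539816² + 34²) = √(6168.5028 + 1156) = √7324.5028 = 85.583309
L = 2 × 85.583309 = 171.166618
V = π·0.75² × L = 1.767146 × 171.166618 = 302.476381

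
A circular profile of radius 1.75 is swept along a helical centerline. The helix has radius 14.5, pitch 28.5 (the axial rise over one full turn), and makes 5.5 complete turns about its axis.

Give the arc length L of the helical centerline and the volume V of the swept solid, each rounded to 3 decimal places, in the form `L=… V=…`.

2πR = 2π·14.5 = 91.106187
per-turn = √(91.106187² + 28.5²) = √(8300.3373 + 812.25) = √9112.5873 = 95.459873
L = 5.5 × 95.459873 = 525.029300
V = π·1.75² × L = 9.621128 × 525.029300 = 5051.373837

L=525.029 V=5051.374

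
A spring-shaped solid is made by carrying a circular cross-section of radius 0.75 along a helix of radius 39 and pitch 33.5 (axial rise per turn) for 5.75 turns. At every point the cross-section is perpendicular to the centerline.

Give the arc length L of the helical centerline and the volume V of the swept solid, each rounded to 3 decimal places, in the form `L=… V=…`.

2πR = 2π·39 = 245.044227
per-turn = √(245.044227² + 33.5²) = √(60046.6732 + 1122.25) = √61168.9232 = 247.323519
L = 5.75 × 247.323519 = 1422.110236
V = π·0.75² × L = 1.767146 × 1422.110236 = 2513.076226

L=1422.110 V=2513.076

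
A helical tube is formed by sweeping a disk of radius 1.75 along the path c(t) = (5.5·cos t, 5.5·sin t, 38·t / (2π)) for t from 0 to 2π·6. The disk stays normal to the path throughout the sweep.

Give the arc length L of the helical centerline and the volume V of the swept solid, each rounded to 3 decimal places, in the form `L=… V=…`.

2πR = 2π·5.5 = 34.557519
per-turn = √(34.557519² + 38²) = √(1194.2221 + 1444) = √2638.2221 = 51.363627
L = 6 × 51.363627 = 308.181759
V = π·1.75² × L = 9.621128 × 308.181759 = 2965.056000

L=308.182 V=2965.056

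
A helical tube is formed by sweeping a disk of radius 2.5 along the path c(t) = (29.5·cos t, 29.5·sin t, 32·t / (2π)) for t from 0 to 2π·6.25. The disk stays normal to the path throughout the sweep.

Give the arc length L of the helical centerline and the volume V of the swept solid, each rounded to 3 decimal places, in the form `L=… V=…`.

L=1175.600 V=23082.848

2πR = 2π·29.5 = 185.353967
per-turn = √(185.353967² + 32²) = √(34356.0929 + 1024) = √35380.0929 = 188.095967
L = 6.25 × 188.095967 = 1175.599796
V = π·2.5² × L = 19.634954 × 1175.599796 = 23082.848011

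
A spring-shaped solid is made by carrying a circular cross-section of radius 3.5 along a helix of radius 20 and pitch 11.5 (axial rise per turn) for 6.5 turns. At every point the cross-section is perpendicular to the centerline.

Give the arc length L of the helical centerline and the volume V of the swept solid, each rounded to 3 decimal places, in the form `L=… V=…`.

L=820.227 V=31566.046

2πR = 2π·20 = 125.663706
per-turn = √(125.663706² + 11.5²) = √(15791.3670 + 132.25) = √15923.6170 = 126.188815
L = 6.5 × 126.188815 = 820.227298
V = π·3.5² × L = 38.484510 × 820.227298 = 31566.045649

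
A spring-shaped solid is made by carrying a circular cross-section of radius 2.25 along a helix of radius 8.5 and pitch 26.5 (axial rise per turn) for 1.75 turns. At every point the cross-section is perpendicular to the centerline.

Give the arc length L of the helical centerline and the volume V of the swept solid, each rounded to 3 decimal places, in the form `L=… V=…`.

L=104.335 V=1659.381

2πR = 2π·8.5 = 53.407075
per-turn = √(53.407075² + 26.5²) = √(2852.3157 + 702.25) = √3554.5657 = 59.620178
L = 1.75 × 59.620178 = 104.335312
V = π·2.25² × L = 15.904313 × 104.335312 = 1659.381442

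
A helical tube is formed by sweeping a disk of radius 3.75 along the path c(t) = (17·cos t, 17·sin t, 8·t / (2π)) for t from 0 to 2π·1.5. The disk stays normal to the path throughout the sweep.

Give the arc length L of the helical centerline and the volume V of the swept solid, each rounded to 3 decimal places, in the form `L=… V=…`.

2πR = 2π·17 = 106.814150
per-turn = √(106.814150² + 8²) = √(11409.2627 + 64) = √11473.2627 = 107.113317
L = 1.5 × 107.113317 = 160.669976
V = π·3.75² × L = 44.178647 × 160.669976 = 7098.182084

L=160.670 V=7098.182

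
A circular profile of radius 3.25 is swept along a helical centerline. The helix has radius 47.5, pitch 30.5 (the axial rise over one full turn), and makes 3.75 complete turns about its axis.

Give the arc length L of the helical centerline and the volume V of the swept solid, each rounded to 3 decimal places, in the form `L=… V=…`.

L=1125.021 V=37331.668

2πR = 2π·47.5 = 298.451302
per-turn = √(298.451302² + 30.5²) = √(89073.1797 + 930.25) = √90003.4297 = 300.005716
L = 3.75 × 300.005716 = 1125.021436
V = π·3.25² × L = 33.183072 × 1125.021436 = 37331.667751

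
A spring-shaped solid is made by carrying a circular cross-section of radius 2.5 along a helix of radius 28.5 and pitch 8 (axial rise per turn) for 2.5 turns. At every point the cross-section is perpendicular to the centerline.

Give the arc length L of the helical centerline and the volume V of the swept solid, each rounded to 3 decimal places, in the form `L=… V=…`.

L=448.123 V=8798.884

2πR = 2π·28.5 = 179.070781
per-turn = √(179.070781² + 8²) = √(32066.3447 + 64) = √32130.3447 = 179.249392
L = 2.5 × 179.249392 = 448.123481
V = π·2.5² × L = 19.634954 × 448.123481 = 8798.883977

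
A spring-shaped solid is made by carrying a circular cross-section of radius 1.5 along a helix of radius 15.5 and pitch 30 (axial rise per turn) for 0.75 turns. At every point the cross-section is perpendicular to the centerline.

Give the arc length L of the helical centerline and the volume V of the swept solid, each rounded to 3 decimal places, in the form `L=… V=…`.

L=76.429 V=540.245

2πR = 2π·15.5 = 97.389372
per-turn = √(97.389372² + 30²) = √(9484.6898 + 900) = √10384.6898 = 101.905298
L = 0.75 × 101.905298 = 76.428974
V = π·1.5² × L = 7.068583 × 76.428974 = 540.244581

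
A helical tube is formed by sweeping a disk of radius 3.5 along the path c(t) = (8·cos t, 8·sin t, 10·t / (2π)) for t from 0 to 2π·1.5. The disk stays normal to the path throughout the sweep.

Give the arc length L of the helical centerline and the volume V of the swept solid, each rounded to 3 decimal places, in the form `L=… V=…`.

2πR = 2π·8 = 50.265482
per-turn = √(50.265482² + 10²) = √(2526.6187 + 100) = √2626.6187 = 51.250549
L = 1.5 × 51.250549 = 76.875823
V = π·3.5² × L = 38.484510 × 76.875823 = 2958.528373

L=76.876 V=2958.528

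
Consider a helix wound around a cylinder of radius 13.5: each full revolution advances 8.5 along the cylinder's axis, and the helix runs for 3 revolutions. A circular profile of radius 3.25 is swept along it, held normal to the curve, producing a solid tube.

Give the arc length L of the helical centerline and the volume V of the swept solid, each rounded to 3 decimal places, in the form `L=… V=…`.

L=255.743 V=8486.354

2πR = 2π·13.5 = 84.823002
per-turn = √(84.823002² + 8.5²) = √(7194.9416 + 72.25) = √7267.1916 = 85.247825
L = 3 × 85.247825 = 255.743474
V = π·3.25² × L = 33.183072 × 255.743474 = 8486.354213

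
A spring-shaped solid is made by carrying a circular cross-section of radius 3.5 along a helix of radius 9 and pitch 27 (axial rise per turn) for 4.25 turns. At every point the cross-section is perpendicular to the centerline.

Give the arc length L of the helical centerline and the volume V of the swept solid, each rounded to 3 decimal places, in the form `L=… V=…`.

L=266.321 V=10249.239

2πR = 2π·9 = 56.548668
per-turn = √(56.548668² + 27²) = √(3197.7518 + 729) = √3926.7518 = 62.663800
L = 4.25 × 62.663800 = 266.321150
V = π·3.5² × L = 38.484510 × 266.321150 = 10249.238956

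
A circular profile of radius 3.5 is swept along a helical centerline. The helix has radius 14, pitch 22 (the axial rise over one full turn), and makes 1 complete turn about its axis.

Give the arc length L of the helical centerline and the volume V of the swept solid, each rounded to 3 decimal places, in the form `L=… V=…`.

2πR = 2π·14 = 87.964594
per-turn = √(87.964594² + 22²) = √(7737.7699 + 484) = √8221.7699 = 90.673976
L = 1 × 90.673976 = 90.673976
V = π·3.5² × L = 38.484510 × 90.673976 = 3489.543521

L=90.674 V=3489.544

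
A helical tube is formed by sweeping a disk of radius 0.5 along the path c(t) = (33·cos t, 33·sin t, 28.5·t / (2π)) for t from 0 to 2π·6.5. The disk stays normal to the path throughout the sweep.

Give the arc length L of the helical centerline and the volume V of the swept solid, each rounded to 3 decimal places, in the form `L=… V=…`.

L=1360.415 V=1068.468

2πR = 2π·33 = 207.345115
per-turn = √(207.345115² + 28.5²) = √(42991.9968 + 812.25) = √43804.2468 = 209.294641
L = 6.5 × 209.294641 = 1360.415167
V = π·0.5² × L = 0.785398 × 1360.415167 = 1068.467573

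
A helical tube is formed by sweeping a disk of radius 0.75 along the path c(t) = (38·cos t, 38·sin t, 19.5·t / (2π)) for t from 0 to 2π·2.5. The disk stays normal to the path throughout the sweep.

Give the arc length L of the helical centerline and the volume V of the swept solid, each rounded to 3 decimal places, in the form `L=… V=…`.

L=598.890 V=1058.326

2πR = 2π·38 = 238.761042
per-turn = √(238.761042² + 19.5²) = √(57006.8350 + 380.25) = √57387.0850 = 239.556016
L = 2.5 × 239.556016 = 598.890041
V = π·0.75² × L = 1.767146 × 598.890041 = 1058.326061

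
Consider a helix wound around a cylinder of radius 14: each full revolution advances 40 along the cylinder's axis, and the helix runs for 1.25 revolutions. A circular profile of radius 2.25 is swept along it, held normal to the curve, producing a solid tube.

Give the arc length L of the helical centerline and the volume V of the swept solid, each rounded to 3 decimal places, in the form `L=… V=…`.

L=120.790 V=1921.085

2πR = 2π·14 = 87.964594
per-turn = √(87.964594² + 40²) = √(7737.7699 + 1600) = √9337.7699 = 96.632137
L = 1.25 × 96.632137 = 120.790171
V = π·2.25² × L = 15.904313 × 120.790171 = 1921.084663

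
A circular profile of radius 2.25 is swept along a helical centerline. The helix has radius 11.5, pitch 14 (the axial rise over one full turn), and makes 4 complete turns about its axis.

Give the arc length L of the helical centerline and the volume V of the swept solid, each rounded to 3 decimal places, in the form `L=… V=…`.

L=294.402 V=4682.256

2πR = 2π·11.5 = 72.256631
per-turn = √(72.256631² + 14²) = √(5221.0207 + 196) = √5417.0207 = 73.600413
L = 4 × 73.600413 = 294.401650
V = π·2.25² × L = 15.904313 × 294.401650 = 4682.255936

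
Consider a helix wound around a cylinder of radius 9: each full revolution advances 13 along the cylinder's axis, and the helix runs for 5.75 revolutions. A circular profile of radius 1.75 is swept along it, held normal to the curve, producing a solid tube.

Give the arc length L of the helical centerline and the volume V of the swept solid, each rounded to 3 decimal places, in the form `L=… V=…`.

2πR = 2π·9 = 56.548668
per-turn = √(56.548668² + 13²) = √(3197.7518 + 169) = √3366.7518 = 58.023718
L = 5.75 × 58.023718 = 333.636377
V = π·1.75² × L = 9.621128 × 333.636377 = 3209.958125

L=333.636 V=3209.958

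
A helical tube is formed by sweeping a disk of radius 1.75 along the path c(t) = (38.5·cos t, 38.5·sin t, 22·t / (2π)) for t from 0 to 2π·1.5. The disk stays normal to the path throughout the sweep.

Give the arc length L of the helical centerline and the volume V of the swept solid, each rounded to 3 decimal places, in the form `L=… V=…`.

2πR = 2π·38.5 = 241.902634
per-turn = √(241.902634² + 22²) = √(58516.8845 + 484) = √59000.8845 = 242.900977
L = 1.5 × 242.900977 = 364.351465
V = π·1.75² × L = 9.621128 × 364.351465 = 3505.471901

L=364.351 V=3505.472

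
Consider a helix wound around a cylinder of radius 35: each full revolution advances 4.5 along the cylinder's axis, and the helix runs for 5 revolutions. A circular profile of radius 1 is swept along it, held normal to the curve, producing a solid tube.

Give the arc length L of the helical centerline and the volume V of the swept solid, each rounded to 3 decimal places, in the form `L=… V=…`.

2πR = 2π·35 = 219.911486
per-turn = √(219.911486² + 4.5²) = √(48361.0616 + 20.25) = √48381.3116 = 219.957522
L = 5 × 219.957522 = 1099.787611
V = π·1² × L = 3.141593 × 1099.787611 = 3455.084679

L=1099.788 V=3455.085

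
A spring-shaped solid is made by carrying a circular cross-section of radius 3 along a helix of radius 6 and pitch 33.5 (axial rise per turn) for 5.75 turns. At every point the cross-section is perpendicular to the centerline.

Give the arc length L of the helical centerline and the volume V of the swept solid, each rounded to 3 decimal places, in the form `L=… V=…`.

L=289.989 V=8199.244

2πR = 2π·6 = 37.699112
per-turn = √(37.699112² + 33.5²) = √(1421.2230 + 1122.25) = √2543.4730 = 50.432857
L = 5.75 × 50.432857 = 289.988926
V = π·3² × L = 28.274334 × 289.988926 = 8199.243715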